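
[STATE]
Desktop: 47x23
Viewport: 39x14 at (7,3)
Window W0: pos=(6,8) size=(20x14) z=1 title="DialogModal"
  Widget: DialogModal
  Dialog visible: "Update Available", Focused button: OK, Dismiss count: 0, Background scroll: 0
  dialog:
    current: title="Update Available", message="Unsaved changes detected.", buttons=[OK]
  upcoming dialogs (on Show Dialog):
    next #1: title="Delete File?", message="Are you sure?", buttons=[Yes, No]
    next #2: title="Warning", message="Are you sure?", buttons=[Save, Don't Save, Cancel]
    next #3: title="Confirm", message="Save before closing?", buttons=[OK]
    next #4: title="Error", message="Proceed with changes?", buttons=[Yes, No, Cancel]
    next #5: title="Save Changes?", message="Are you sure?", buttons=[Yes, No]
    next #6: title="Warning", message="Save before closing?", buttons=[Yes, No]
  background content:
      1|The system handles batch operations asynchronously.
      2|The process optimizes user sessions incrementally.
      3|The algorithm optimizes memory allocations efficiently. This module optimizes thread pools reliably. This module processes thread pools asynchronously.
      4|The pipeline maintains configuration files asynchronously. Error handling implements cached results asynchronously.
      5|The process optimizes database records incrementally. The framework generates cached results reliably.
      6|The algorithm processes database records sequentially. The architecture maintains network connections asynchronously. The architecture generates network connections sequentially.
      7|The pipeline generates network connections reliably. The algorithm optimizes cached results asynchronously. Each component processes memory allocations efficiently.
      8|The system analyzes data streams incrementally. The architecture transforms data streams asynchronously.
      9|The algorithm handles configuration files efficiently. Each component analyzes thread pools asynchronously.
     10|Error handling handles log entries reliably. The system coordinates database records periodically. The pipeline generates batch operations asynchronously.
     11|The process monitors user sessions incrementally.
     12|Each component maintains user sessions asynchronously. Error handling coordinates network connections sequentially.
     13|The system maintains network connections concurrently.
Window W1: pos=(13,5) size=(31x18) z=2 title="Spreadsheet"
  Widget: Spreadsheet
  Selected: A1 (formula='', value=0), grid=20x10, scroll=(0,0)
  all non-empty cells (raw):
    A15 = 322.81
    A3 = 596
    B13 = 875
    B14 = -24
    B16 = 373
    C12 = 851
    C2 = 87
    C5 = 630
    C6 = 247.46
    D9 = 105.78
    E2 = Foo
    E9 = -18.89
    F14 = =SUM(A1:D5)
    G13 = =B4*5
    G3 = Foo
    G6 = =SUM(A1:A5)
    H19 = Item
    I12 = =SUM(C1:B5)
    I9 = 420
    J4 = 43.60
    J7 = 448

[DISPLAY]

                                       
                                       
      ┏━━━━━━━━━━━━━━━━━━━━━━━━━━━━━┓  
      ┃ Spreadsheet                 ┃  
      ┠─────────────────────────────┨  
━━━━━━┃A1:                          ┃  
 Dialo┃       A       B       C     ┃  
──────┃-----------------------------┃  
The sy┃  1      [0]       0       0 ┃  
The pr┃  2        0       0      87 ┃  
Th┌───┃  3      596       0       0 ┃  
Th│Upd┃  4        0       0       0 ┃  
Th│Uns┃  5        0       0     630 ┃  
Th│   ┃  6        0       0  247.46 ┃  


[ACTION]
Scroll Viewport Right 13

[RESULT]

                                       
                                       
     ┏━━━━━━━━━━━━━━━━━━━━━━━━━━━━━┓   
     ┃ Spreadsheet                 ┃   
     ┠─────────────────────────────┨   
━━━━━┃A1:                          ┃   
Dialo┃       A       B       C     ┃   
─────┃-----------------------------┃   
he sy┃  1      [0]       0       0 ┃   
he pr┃  2        0       0      87 ┃   
h┌───┃  3      596       0       0 ┃   
h│Upd┃  4        0       0       0 ┃   
h│Uns┃  5        0       0     630 ┃   
h│   ┃  6        0       0  247.46 ┃   


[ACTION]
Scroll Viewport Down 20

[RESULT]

Dialo┃       A       B       C     ┃   
─────┃-----------------------------┃   
he sy┃  1      [0]       0       0 ┃   
he pr┃  2        0       0      87 ┃   
h┌───┃  3      596       0       0 ┃   
h│Upd┃  4        0       0       0 ┃   
h│Uns┃  5        0       0     630 ┃   
h│   ┃  6        0       0  247.46 ┃   
h└───┃  7        0       0       0 ┃   
he sy┃  8        0       0       0 ┃   
he al┃  9        0       0       0 ┃   
rror ┃ 10        0       0       0 ┃   
━━━━━┃ 11        0       0       0 ┃   
     ┗━━━━━━━━━━━━━━━━━━━━━━━━━━━━━┛   


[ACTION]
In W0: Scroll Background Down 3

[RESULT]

Dialo┃       A       B       C     ┃   
─────┃-----------------------------┃   
he pi┃  1      [0]       0       0 ┃   
he pr┃  2        0       0      87 ┃   
h┌───┃  3      596       0       0 ┃   
h│Upd┃  4        0       0       0 ┃   
h│Uns┃  5        0       0     630 ┃   
h│   ┃  6        0       0  247.46 ┃   
r└───┃  7        0       0       0 ┃   
he pr┃  8        0       0       0 ┃   
ach c┃  9        0       0       0 ┃   
he sy┃ 10        0       0       0 ┃   
━━━━━┃ 11        0       0       0 ┃   
     ┗━━━━━━━━━━━━━━━━━━━━━━━━━━━━━┛   


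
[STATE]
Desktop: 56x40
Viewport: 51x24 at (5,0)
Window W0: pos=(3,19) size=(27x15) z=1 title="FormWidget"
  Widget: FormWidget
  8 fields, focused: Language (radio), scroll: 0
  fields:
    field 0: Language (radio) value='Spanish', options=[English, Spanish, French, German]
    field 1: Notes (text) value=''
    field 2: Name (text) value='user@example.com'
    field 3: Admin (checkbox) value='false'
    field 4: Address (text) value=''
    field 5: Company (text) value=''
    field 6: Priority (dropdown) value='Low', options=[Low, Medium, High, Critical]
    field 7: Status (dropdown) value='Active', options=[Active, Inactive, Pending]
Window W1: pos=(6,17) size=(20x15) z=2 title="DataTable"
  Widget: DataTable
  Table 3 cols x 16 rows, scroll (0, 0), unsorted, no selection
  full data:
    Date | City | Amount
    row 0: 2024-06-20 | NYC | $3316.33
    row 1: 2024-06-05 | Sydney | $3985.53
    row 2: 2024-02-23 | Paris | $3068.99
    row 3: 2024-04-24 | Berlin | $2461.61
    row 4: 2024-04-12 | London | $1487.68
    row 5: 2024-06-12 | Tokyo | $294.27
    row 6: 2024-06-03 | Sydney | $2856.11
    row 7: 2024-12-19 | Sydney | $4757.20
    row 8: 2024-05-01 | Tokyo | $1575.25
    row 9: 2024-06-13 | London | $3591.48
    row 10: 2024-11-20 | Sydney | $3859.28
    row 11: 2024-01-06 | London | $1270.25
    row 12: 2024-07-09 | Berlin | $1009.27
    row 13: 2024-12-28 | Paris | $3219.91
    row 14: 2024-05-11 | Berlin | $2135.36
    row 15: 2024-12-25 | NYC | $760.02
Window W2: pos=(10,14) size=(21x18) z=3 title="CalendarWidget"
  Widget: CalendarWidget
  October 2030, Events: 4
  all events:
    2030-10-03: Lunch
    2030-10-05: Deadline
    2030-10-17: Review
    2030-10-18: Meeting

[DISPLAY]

                                                   
                                                   
                                                   
                                                   
                                                   
                                                   
                                                   
                                                   
                                                   
                                                   
                                                   
                                                   
                                                   
                                                   
     ┏━━━━━━━━━━━━━━━━━━━┓                         
     ┃ CalendarWidget    ┃                         
     ┠───────────────────┨                         
 ┏━━━┃    October 2030   ┃                         
 ┃ Da┃Mo Tu We Th Fr Sa S┃                         
━┠───┃    1  2  3*  4  5*┃                         
F┃Dat┃ 7  8  9 10 11 12 1┃                         
─┃───┃14 15 16 17* 18* 19┃                         
 ┃202┃21 22 23 24 25 26 2┃                         
 ┃202┃28 29 30 31        ┃                         


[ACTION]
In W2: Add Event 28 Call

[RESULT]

                                                   
                                                   
                                                   
                                                   
                                                   
                                                   
                                                   
                                                   
                                                   
                                                   
                                                   
                                                   
                                                   
                                                   
     ┏━━━━━━━━━━━━━━━━━━━┓                         
     ┃ CalendarWidget    ┃                         
     ┠───────────────────┨                         
 ┏━━━┃    October 2030   ┃                         
 ┃ Da┃Mo Tu We Th Fr Sa S┃                         
━┠───┃    1  2  3*  4  5*┃                         
F┃Dat┃ 7  8  9 10 11 12 1┃                         
─┃───┃14 15 16 17* 18* 19┃                         
 ┃202┃21 22 23 24 25 26 2┃                         
 ┃202┃28* 29 30 31       ┃                         


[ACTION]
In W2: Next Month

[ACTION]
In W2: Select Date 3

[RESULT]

                                                   
                                                   
                                                   
                                                   
                                                   
                                                   
                                                   
                                                   
                                                   
                                                   
                                                   
                                                   
                                                   
                                                   
     ┏━━━━━━━━━━━━━━━━━━━┓                         
     ┃ CalendarWidget    ┃                         
     ┠───────────────────┨                         
 ┏━━━┃   November 2030   ┃                         
 ┃ Da┃Mo Tu We Th Fr Sa S┃                         
━┠───┃             1  2 [┃                         
F┃Dat┃ 4  5  6  7  8  9 1┃                         
─┃───┃11 12 13 14 15 16 1┃                         
 ┃202┃18 19 20 21 22 23 2┃                         
 ┃202┃25 26 27 28 29 30  ┃                         


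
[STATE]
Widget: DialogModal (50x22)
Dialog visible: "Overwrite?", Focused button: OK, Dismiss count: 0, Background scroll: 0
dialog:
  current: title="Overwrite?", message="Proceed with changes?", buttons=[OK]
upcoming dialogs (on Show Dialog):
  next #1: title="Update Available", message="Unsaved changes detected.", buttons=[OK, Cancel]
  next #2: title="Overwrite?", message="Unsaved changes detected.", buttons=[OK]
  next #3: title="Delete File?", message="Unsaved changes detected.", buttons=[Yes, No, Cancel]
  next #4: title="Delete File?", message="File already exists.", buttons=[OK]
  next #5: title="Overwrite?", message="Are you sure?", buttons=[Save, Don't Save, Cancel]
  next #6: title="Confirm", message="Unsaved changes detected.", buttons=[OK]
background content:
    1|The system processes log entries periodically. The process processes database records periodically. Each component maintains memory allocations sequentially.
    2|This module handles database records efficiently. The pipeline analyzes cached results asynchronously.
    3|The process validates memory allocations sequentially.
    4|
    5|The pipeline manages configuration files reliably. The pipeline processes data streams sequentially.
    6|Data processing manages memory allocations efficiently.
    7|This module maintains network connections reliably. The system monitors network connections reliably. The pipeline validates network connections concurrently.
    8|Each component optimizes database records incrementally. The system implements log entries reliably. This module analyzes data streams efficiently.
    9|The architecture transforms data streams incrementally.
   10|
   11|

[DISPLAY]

The system processes log entries periodically. The
This module handles database records efficiently. 
The process validates memory allocations sequentia
                                                  
The pipeline manages configuration files reliably.
Data processing manages memory allocations efficie
This module maintains network connections reliably
Each component optimizes database records incremen
The architec┌───────────────────────┐ams increment
            │       Overwrite?      │             
            │ Proceed with changes? │             
            │          [OK]         │             
            └───────────────────────┘             
                                                  
                                                  
                                                  
                                                  
                                                  
                                                  
                                                  
                                                  
                                                  


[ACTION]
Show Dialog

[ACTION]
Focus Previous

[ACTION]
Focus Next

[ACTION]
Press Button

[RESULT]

The system processes log entries periodically. The
This module handles database records efficiently. 
The process validates memory allocations sequentia
                                                  
The pipeline manages configuration files reliably.
Data processing manages memory allocations efficie
This module maintains network connections reliably
Each component optimizes database records incremen
The architecture transforms data streams increment
                                                  
                                                  
                                                  
                                                  
                                                  
                                                  
                                                  
                                                  
                                                  
                                                  
                                                  
                                                  
                                                  


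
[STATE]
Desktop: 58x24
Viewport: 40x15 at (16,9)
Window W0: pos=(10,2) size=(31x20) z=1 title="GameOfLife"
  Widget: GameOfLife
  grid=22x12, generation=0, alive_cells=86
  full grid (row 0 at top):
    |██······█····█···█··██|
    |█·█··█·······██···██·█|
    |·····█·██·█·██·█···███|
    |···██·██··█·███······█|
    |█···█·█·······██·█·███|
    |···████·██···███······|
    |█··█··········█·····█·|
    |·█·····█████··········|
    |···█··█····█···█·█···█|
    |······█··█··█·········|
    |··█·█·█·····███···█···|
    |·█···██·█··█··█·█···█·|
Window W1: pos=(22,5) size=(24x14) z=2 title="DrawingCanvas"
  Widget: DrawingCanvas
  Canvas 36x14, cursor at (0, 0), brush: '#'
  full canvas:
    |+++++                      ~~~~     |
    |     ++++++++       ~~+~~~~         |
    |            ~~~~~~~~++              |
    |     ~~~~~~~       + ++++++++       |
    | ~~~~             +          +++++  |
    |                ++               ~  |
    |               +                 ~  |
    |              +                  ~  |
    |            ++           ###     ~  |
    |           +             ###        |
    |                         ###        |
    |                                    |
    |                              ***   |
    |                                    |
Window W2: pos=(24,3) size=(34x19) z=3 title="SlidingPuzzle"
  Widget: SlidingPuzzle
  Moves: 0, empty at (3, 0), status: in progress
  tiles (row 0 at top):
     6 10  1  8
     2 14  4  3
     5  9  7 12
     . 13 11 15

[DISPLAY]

·██··█┃ ┃│  2 │ 14 │  4 │  3 │          
·█····┃ ┃├────┼────┼────┼────┤          
██·██·┃ ┃│  5 │  9 │  7 │ 12 │          
······┃ ┃├────┼────┼────┼────┤          
··████┃ ┃│    │ 13 │ 11 │ 15 │          
·█····┃ ┃└────┴────┴────┴────┘          
·█··█·┃ ┃Moves: 0                       
·█····┃ ┃                               
██·█··┃ ┃                               
      ┗━┃                               
        ┃                               
        ┃                               
━━━━━━━━┗━━━━━━━━━━━━━━━━━━━━━━━━━━━━━━━
                                        
                                        


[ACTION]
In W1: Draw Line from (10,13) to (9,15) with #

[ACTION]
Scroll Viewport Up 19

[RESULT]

                                        
                                        
━━━━━━━━━━━━━━━━━━━━━━━━┓               
OfLife  ┏━━━━━━━━━━━━━━━━━━━━━━━━━━━━━━━
────────┃ SlidingPuzzle                 
0     ┏━┠───────────────────────────────
···█··┃ ┃┌────┬────┬────┬────┐          
█·····┠─┃│  6 │ 10 │  1 │  8 │          
█·██·█┃+┃├────┼────┼────┼────┤          
·██··█┃ ┃│  2 │ 14 │  4 │  3 │          
·█····┃ ┃├────┼────┼────┼────┤          
██·██·┃ ┃│  5 │  9 │  7 │ 12 │          
······┃ ┃├────┼────┼────┼────┤          
··████┃ ┃│    │ 13 │ 11 │ 15 │          
·█····┃ ┃└────┴────┴────┴────┘          


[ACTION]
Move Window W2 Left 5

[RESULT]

                                        
                                        
━━━━━━━━━━━━━━━━━━━━━━━━┓               
OfL┏━━━━━━━━━━━━━━━━━━━━━━━━━━━━━━━━┓   
───┃ SlidingPuzzle                  ┃   
0  ┠────────────────────────────────┨   
···┃┌────┬────┬────┬────┐           ┃   
█··┃│  6 │ 10 │  1 │  8 │           ┃   
█·█┃├────┼────┼────┼────┤           ┃   
·██┃│  2 │ 14 │  4 │  3 │           ┃   
·█·┃├────┼────┼────┼────┤           ┃   
██·┃│  5 │  9 │  7 │ 12 │           ┃   
···┃├────┼────┼────┼────┤           ┃   
··█┃│    │ 13 │ 11 │ 15 │           ┃   
·█·┃└────┴────┴────┴────┘           ┃   


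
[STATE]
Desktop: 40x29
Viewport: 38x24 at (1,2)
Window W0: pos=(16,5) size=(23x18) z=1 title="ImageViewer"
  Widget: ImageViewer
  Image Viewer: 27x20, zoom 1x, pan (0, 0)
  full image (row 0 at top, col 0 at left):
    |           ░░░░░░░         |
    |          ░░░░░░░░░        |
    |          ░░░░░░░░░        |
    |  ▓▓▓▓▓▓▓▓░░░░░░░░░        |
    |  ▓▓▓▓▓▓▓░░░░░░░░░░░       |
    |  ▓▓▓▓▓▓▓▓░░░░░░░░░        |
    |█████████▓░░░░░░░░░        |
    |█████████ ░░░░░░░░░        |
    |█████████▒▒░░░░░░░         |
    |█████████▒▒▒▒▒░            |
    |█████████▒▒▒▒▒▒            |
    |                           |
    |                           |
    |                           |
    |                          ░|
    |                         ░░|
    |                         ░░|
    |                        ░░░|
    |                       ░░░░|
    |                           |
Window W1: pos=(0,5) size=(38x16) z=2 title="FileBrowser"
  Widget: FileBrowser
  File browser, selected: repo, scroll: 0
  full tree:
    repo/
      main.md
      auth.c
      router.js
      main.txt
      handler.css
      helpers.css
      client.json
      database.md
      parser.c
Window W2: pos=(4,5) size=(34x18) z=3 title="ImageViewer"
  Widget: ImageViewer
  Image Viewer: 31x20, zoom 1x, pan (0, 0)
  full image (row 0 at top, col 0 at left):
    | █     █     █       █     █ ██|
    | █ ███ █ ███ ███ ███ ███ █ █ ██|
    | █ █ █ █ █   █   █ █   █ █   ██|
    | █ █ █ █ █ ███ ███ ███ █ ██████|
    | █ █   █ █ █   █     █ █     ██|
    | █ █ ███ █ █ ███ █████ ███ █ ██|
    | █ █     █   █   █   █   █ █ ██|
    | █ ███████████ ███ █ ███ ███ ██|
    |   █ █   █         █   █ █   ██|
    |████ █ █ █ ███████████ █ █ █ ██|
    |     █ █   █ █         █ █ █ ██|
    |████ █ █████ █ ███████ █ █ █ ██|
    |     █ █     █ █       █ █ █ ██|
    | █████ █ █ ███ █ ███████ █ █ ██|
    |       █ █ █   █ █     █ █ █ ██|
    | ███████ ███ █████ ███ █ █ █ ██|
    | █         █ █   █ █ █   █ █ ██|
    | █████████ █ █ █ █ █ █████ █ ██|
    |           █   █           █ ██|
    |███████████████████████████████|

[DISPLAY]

                                      
                                      
                                      
━━━┏━━━━━━━━━━━━━━━━━━━━━━━━━━━━━━━━┓┓
 Fi┃ ImageViewer                    ┃┃
───┠────────────────────────────────┨┨
> [┃ █     █     █       █     █ ██ ┃┃
   ┃ █ ███ █ ███ ███ ███ ███ █ █ ██ ┃┃
   ┃ █ █ █ █ █   █   █ █   █ █   ██ ┃┃
   ┃ █ █ █ █ █ ███ ███ ███ █ ██████ ┃┃
   ┃ █ █   █ █ █   █     █ █     ██ ┃┃
   ┃ █ █ ███ █ █ ███ █████ ███ █ ██ ┃┃
   ┃ █ █     █   █   █   █   █ █ ██ ┃┃
   ┃ █ ███████████ ███ █ ███ ███ ██ ┃┃
   ┃   █ █   █         █   █ █   ██ ┃┃
   ┃████ █ █ █ ███████████ █ █ █ ██ ┃┃
   ┃     █ █   █ █         █ █ █ ██ ┃┃
   ┃████ █ █████ █ ███████ █ █ █ ██ ┃┃
━━━┃     █ █     █ █       █ █ █ ██ ┃┃
   ┃ █████ █ █ ███ █ ███████ █ █ ██ ┃┃
   ┗━━━━━━━━━━━━━━━━━━━━━━━━━━━━━━━━┛┛
                                      
                                      
                                      


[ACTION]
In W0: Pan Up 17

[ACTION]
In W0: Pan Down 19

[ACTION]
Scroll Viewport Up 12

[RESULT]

                                      
                                      
                                      
                                      
                                      
━━━┏━━━━━━━━━━━━━━━━━━━━━━━━━━━━━━━━┓┓
 Fi┃ ImageViewer                    ┃┃
───┠────────────────────────────────┨┨
> [┃ █     █     █       █     █ ██ ┃┃
   ┃ █ ███ █ ███ ███ ███ ███ █ █ ██ ┃┃
   ┃ █ █ █ █ █   █   █ █   █ █   ██ ┃┃
   ┃ █ █ █ █ █ ███ ███ ███ █ ██████ ┃┃
   ┃ █ █   █ █ █   █     █ █     ██ ┃┃
   ┃ █ █ ███ █ █ ███ █████ ███ █ ██ ┃┃
   ┃ █ █     █   █   █   █   █ █ ██ ┃┃
   ┃ █ ███████████ ███ █ ███ ███ ██ ┃┃
   ┃   █ █   █         █   █ █   ██ ┃┃
   ┃████ █ █ █ ███████████ █ █ █ ██ ┃┃
   ┃     █ █   █ █         █ █ █ ██ ┃┃
   ┃████ █ █████ █ ███████ █ █ █ ██ ┃┃
━━━┃     █ █     █ █       █ █ █ ██ ┃┃
   ┃ █████ █ █ ███ █ ███████ █ █ ██ ┃┃
   ┗━━━━━━━━━━━━━━━━━━━━━━━━━━━━━━━━┛┛
                                      


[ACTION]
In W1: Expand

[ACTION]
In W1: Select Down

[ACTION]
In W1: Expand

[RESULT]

                                      
                                      
                                      
                                      
                                      
━━━┏━━━━━━━━━━━━━━━━━━━━━━━━━━━━━━━━┓┓
 Fi┃ ImageViewer                    ┃┃
───┠────────────────────────────────┨┨
  [┃ █     █     █       █     █ ██ ┃┃
  >┃ █ ███ █ ███ ███ ███ ███ █ █ ██ ┃┃
   ┃ █ █ █ █ █   █   █ █   █ █   ██ ┃┃
   ┃ █ █ █ █ █ ███ ███ ███ █ ██████ ┃┃
   ┃ █ █   █ █ █   █     █ █     ██ ┃┃
   ┃ █ █ ███ █ █ ███ █████ ███ █ ██ ┃┃
   ┃ █ █     █   █   █   █   █ █ ██ ┃┃
   ┃ █ ███████████ ███ █ ███ ███ ██ ┃┃
   ┃   █ █   █         █   █ █   ██ ┃┃
   ┃████ █ █ █ ███████████ █ █ █ ██ ┃┃
   ┃     █ █   █ █         █ █ █ ██ ┃┃
   ┃████ █ █████ █ ███████ █ █ █ ██ ┃┃
━━━┃     █ █     █ █       █ █ █ ██ ┃┃
   ┃ █████ █ █ ███ █ ███████ █ █ ██ ┃┃
   ┗━━━━━━━━━━━━━━━━━━━━━━━━━━━━━━━━┛┛
                                      


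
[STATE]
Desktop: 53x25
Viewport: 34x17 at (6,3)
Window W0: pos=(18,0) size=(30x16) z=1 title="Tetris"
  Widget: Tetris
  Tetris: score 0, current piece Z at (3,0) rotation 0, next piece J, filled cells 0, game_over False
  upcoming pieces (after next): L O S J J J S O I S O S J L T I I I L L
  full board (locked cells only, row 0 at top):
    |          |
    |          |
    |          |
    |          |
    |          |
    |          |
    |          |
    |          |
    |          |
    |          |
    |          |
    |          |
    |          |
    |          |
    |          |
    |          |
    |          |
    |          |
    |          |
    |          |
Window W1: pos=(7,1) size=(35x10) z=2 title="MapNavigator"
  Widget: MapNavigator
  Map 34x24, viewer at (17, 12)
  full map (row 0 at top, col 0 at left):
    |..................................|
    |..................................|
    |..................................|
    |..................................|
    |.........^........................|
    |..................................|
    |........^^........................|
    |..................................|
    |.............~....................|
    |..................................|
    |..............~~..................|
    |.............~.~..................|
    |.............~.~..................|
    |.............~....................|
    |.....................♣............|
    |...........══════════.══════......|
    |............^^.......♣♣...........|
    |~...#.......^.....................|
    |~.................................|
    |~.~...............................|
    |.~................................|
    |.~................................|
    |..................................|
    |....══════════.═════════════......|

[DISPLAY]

 ┠────────────────────────────────
 ┃................................
 ┃.............~~.................
 ┃............~.~.................
 ┃............~.~.@...............
 ┃............~...................
 ┃....................♣...........
 ┗━━━━━━━━━━━━━━━━━━━━━━━━━━━━━━━━
            ┃          │          
            ┃          │          
            ┃          │          
            ┃          │          
            ┗━━━━━━━━━━━━━━━━━━━━━
                                  
                                  
                                  
                                  


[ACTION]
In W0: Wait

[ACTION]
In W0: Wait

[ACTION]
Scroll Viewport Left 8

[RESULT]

       ┠──────────────────────────
       ┃..........................
       ┃.............~~...........
       ┃............~.~...........
       ┃............~.~.@.........
       ┃............~.............
       ┃....................♣.....
       ┗━━━━━━━━━━━━━━━━━━━━━━━━━━
                  ┃          │    
                  ┃          │    
                  ┃          │    
                  ┃          │    
                  ┗━━━━━━━━━━━━━━━
                                  
                                  
                                  
                                  


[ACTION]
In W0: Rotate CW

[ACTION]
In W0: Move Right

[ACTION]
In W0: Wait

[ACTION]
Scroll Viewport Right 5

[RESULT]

  ┠───────────────────────────────
  ┃...............................
  ┃.............~~................
  ┃............~.~................
  ┃............~.~.@..............
  ┃............~..................
  ┃....................♣..........
  ┗━━━━━━━━━━━━━━━━━━━━━━━━━━━━━━━
             ┃          │         
             ┃          │         
             ┃          │         
             ┃          │         
             ┗━━━━━━━━━━━━━━━━━━━━
                                  
                                  
                                  
                                  


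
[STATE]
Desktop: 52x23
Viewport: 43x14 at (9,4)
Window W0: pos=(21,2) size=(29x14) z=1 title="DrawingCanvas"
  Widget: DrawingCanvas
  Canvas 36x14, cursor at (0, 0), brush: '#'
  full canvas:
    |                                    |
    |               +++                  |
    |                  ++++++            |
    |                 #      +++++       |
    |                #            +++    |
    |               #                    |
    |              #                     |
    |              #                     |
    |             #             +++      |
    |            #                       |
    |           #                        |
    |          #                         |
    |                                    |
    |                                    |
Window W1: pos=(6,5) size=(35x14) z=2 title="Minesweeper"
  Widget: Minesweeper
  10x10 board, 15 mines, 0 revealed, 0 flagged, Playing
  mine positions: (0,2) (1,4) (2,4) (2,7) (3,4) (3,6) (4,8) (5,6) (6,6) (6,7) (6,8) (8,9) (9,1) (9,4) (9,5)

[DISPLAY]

            ┠───────────────────────────┨  
━━━━━━━━━━━━━━━━━━━━━━━━━━━━━━━┓        ┃  
inesweeper                     ┃        ┃  
───────────────────────────────┨+++++   ┃  
■■■■■■■■                       ┃     +++┃  
■■■■■■■■                       ┃        ┃  
■■■■■■■■                       ┃        ┃  
■■■■■■■■                       ┃        ┃  
■■■■■■■■                       ┃        ┃  
■■■■■■■■                       ┃        ┃  
■■■■■■■■                       ┃        ┃  
■■■■■■■■                       ┃━━━━━━━━┛  
■■■■■■■■                       ┃           
■■■■■■■■                       ┃           


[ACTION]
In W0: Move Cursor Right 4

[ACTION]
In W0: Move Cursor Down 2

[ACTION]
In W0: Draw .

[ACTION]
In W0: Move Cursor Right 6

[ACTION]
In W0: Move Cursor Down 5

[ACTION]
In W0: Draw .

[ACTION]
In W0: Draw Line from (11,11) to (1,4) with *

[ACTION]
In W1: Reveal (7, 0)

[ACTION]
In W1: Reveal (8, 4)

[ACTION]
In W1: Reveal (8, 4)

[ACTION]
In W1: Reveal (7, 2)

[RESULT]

            ┠───────────────────────────┨  
━━━━━━━━━━━━━━━━━━━━━━━━━━━━━━━┓        ┃  
inesweeper                     ┃        ┃  
───────────────────────────────┨+++++   ┃  
■■■■■■■■                       ┃     +++┃  
13■■■■■■                       ┃        ┃  
 3■■■■■■                       ┃        ┃  
 2■■■■■■                       ┃        ┃  
 113■■■■                       ┃        ┃  
   2■■■■                       ┃        ┃  
   2■■■■                       ┃        ┃  
   1■■■■                       ┃━━━━━━━━┛  
1122■■■■                       ┃           
■■■■■■■■                       ┃           


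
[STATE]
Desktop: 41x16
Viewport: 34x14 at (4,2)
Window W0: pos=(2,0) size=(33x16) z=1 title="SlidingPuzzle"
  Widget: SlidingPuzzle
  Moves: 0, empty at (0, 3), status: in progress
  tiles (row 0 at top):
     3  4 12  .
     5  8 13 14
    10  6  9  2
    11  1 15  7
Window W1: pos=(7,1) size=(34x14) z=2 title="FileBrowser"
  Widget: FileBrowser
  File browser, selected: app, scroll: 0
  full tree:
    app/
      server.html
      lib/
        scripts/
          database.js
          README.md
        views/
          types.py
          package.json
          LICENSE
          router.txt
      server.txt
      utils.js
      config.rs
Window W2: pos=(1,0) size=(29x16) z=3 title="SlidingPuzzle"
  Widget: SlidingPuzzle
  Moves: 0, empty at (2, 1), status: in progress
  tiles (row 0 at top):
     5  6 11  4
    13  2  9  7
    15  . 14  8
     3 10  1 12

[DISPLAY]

─────────────────────────┨        
───┬────┬────┬────┐      ┃────────
 5 │  6 │ 11 │  4 │      ┃        
───┼────┼────┼────┤      ┃        
13 │  2 │  9 │  7 │      ┃        
───┼────┼────┼────┤      ┃        
15 │    │ 14 │  8 │      ┃        
───┼────┼────┼────┤      ┃        
 3 │ 10 │  1 │ 12 │      ┃        
───┴────┴────┴────┘      ┃        
ves: 0                   ┃        
                         ┃        
                         ┃━━━━━━━━
━━━━━━━━━━━━━━━━━━━━━━━━━┛━━━━┛   


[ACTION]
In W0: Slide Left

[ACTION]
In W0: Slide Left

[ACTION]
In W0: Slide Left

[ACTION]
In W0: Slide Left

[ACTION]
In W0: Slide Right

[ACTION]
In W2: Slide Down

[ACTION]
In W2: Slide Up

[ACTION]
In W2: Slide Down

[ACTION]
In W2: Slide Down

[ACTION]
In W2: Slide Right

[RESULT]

─────────────────────────┨        
───┬────┬────┬────┐      ┃────────
   │  5 │ 11 │  4 │      ┃        
───┼────┼────┼────┤      ┃        
13 │  6 │  9 │  7 │      ┃        
───┼────┼────┼────┤      ┃        
15 │  2 │ 14 │  8 │      ┃        
───┼────┼────┼────┤      ┃        
 3 │ 10 │  1 │ 12 │      ┃        
───┴────┴────┴────┘      ┃        
ves: 5                   ┃        
                         ┃        
                         ┃━━━━━━━━
━━━━━━━━━━━━━━━━━━━━━━━━━┛━━━━┛   


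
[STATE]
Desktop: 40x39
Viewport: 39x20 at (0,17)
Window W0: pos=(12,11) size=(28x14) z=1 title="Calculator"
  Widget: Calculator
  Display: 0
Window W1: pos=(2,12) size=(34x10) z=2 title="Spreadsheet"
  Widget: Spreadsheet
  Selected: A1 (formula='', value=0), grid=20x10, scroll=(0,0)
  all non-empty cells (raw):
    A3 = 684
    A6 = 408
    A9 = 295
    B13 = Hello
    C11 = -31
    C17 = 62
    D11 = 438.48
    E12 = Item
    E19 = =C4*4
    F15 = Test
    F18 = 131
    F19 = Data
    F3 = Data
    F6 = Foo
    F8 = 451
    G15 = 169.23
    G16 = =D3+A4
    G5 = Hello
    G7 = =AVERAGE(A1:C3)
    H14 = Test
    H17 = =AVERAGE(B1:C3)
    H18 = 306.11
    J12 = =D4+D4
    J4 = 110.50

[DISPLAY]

  ┃--------------------------------┃   
  ┃  1      [0]       0       0    ┃   
  ┃  2        0       0       0    ┃   
  ┃  3      684       0       0    ┃   
  ┗━━━━━━━━━━━━━━━━━━━━━━━━━━━━━━━━┛   
            ┃│ 0 │ . │ = │ + │         
            ┃└───┴───┴───┴───┘         
            ┗━━━━━━━━━━━━━━━━━━━━━━━━━━
                                       
                                       
                                       
                                       
                                       
                                       
                                       
                                       
                                       
                                       
                                       
                                       


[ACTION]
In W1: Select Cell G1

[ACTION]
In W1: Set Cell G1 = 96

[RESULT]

  ┃--------------------------------┃   
  ┃  1        0       0       0    ┃   
  ┃  2        0       0       0    ┃   
  ┃  3      684       0       0    ┃   
  ┗━━━━━━━━━━━━━━━━━━━━━━━━━━━━━━━━┛   
            ┃│ 0 │ . │ = │ + │         
            ┃└───┴───┴───┴───┘         
            ┗━━━━━━━━━━━━━━━━━━━━━━━━━━
                                       
                                       
                                       
                                       
                                       
                                       
                                       
                                       
                                       
                                       
                                       
                                       


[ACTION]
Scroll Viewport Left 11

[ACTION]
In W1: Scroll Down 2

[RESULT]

  ┃--------------------------------┃   
  ┃  3      684       0       0    ┃   
  ┃  4        0       0       0    ┃   
  ┃  5        0       0       0    ┃   
  ┗━━━━━━━━━━━━━━━━━━━━━━━━━━━━━━━━┛   
            ┃│ 0 │ . │ = │ + │         
            ┃└───┴───┴───┴───┘         
            ┗━━━━━━━━━━━━━━━━━━━━━━━━━━
                                       
                                       
                                       
                                       
                                       
                                       
                                       
                                       
                                       
                                       
                                       
                                       
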